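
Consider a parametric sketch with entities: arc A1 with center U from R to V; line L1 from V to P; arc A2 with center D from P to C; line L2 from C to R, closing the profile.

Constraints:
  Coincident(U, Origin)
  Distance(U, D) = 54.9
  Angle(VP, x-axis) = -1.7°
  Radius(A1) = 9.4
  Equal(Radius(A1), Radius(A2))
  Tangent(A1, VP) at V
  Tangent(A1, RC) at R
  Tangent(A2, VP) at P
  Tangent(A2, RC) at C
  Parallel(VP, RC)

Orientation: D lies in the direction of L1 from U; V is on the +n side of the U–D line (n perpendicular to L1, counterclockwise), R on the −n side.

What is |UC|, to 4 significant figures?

55.70

Tangency of A1 to both parallel lines with radius 9.4 puts V and R at U ± 9.4·n: V = (0.2789, 9.396), R = (-0.2789, -9.396). Equal radii place P and C the same way about D: P = D + 9.4·n = (55.15, 7.767), C = D − 9.4·n = (54.60, -11.02). Then |UC| = |C − U| = 55.70.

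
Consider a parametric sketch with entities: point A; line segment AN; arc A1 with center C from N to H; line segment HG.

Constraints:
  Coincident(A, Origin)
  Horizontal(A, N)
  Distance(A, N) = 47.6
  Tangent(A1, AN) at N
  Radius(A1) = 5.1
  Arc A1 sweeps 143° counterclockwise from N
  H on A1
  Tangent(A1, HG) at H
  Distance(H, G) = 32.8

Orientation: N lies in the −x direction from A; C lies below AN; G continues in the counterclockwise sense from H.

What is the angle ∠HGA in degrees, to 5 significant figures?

93.247°

A is at the origin; AN is horizontal with |AN| = 47.6 and N on the −x side, so N = (-47.600, 0.0000). A1 meets AN tangentially, so CN is at right angles to AN, so C = N + (0, -5.1) = (-47.600, -5.1000). On A1, N sits at bearing 90° from C; a 143° counterclockwise sweep puts H at bearing 233°, so H = C + 5.1·(cos 233°, sin 233°) = (-50.669, -9.1730). A1 meets HG tangentially, so CH is at right angles to HG, so HG runs along (−sin 233°, cos 233°); with |HG| = 32.8, G = (-24.474, -28.913). Then cos ∠HGA = GH·GA / (|GH||GA|), giving 93.247°.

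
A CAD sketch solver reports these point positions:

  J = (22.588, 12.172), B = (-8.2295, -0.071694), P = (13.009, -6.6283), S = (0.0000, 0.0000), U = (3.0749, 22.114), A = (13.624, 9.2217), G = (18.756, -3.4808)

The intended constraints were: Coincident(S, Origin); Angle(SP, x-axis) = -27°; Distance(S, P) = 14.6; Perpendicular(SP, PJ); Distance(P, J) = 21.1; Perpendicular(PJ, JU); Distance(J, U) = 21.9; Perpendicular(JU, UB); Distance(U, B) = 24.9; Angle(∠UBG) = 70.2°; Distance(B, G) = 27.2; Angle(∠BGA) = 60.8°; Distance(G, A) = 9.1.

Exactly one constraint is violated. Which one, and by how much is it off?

Distance(G, A) = 9.1 — off by 4.60.

S = (0.00, 0.00) ✓; SP at -27.00° ✓; |SP| = 14.60 ✓; ∠(SP, PJ) = 90.00° ✓; |PJ| = 21.10 ✓; ∠(PJ, JU) = 90.00° ✓; |JU| = 21.90 ✓; ∠(JU, UB) = 90.00° ✓; |UB| = 24.90 ✓; ∠UBG = 70.20° ✓; |BG| = 27.20 ✓; ∠BGA = 60.80° ✓; |GA| = 13.70 ✗.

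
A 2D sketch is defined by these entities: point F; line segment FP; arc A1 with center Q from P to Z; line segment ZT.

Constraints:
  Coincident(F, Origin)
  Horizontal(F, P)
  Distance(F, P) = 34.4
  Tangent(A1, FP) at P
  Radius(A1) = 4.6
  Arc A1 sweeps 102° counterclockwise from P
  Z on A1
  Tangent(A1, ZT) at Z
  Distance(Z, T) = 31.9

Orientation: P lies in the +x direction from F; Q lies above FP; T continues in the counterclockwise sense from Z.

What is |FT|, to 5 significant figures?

48.912

On A1, P sits at bearing -90° from Q; a 102° counterclockwise sweep puts Z at bearing 12°, so Z = Q + 4.6·(cos 12°, sin 12°) = (38.899, 5.5564). A1 meets ZT tangentially, so QZ is at right angles to ZT, so ZT runs along (−sin 12°, cos 12°); with |ZT| = 31.9, T = (32.267, 36.759). Then |FT| = |T − F| = 48.912.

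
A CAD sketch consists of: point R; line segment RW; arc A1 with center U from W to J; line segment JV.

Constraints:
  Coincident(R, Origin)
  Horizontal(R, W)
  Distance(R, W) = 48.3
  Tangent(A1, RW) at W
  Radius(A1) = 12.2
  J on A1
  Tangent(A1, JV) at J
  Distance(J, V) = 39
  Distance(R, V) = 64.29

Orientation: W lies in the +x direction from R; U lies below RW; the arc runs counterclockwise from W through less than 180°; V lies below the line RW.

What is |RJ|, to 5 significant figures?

38.326

R is at the origin; R and W share the same y with |RW| = 48.3 and W on the +x side, so W = (48.300, 0.0000). Since A1 is tangent to RW there, UW ⟂ RW, so U = W + (0, -12.2) = (48.300, -12.200). Since UJ ⟂ JV (tangency), |UV| = √(12.2² + 39.0²) = 40.864 regardless of where J sits on A1. So V lies on both circle(R, 64.29) and circle(U, 40.864); the below-RW intersection is V = (38.114, -51.774). J is the foot of the tangent from V: J = (36.116, -12.825).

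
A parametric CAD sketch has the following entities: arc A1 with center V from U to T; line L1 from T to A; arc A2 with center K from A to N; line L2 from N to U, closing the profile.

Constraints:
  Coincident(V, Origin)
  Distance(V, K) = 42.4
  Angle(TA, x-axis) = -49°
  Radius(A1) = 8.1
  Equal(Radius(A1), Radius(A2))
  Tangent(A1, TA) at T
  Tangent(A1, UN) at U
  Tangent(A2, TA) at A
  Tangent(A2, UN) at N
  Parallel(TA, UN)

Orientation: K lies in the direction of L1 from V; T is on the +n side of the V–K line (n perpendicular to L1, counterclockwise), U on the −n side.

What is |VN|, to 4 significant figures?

43.17

Tangency of A1 to both parallel lines with radius 8.1 puts T and U at V ± 8.1·n: T = (6.113, 5.314), U = (-6.113, -5.314). Equal radii place A and N the same way about K: A = K + 8.1·n = (33.93, -26.69), N = K − 8.1·n = (21.70, -37.31). Then |VN| = |N − V| = 43.17.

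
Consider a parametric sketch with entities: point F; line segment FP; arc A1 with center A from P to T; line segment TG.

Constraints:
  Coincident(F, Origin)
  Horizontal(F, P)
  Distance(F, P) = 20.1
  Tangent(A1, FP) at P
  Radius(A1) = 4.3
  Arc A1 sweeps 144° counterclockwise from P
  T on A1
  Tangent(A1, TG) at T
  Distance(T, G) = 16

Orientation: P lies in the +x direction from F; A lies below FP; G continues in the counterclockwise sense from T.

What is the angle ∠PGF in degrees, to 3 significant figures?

29.4°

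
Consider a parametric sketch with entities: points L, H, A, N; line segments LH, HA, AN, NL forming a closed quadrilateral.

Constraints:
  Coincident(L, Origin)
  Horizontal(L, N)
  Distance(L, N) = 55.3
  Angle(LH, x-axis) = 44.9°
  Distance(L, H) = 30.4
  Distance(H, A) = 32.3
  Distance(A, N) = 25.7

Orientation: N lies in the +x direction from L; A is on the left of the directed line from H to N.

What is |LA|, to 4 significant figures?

59.38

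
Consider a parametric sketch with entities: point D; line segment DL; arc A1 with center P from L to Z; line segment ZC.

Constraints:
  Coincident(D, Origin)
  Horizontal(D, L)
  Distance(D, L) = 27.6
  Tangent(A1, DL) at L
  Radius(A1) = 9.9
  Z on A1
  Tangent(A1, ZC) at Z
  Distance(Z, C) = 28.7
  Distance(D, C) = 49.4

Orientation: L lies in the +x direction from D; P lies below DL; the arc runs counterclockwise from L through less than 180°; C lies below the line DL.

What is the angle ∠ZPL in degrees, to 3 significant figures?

111°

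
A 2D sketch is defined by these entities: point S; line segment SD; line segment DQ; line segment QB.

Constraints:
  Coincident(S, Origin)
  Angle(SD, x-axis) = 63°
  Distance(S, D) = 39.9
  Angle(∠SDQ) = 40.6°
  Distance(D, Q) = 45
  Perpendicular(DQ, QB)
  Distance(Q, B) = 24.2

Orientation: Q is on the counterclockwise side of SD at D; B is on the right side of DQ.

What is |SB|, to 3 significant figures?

52.3

∠SDQ = 40.6°, so DQ runs at 63.0° + (180° − 40.6°) = 202° from the x-axis; with |DQ| = 45.0, Q = D + 45.0·(cos 202°, sin 202°) = (-23.5, 18.4). DQ is perpendicular to QB; with |QB| = 24.2 on the right of DQ, B = Q + 24.2·(-0.381, 0.925) = (-32.7, 40.8). Then |SB| = |B − S| = 52.3.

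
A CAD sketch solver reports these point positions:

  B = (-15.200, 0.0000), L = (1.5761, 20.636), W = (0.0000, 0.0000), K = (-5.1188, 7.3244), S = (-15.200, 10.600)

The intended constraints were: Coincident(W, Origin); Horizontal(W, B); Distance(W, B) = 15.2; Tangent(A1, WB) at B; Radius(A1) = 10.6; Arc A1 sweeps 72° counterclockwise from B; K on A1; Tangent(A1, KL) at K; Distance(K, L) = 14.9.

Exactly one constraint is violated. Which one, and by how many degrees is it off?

Tangent(A1, KL) at K — off by 8.70°.

W = (0.00, 0.00) ✓; W.y = 0.00, B.y = 0.00 ✓; |WB| = 15.20 ✓; ∠(SB, BW) = 90.00° ✓; |SB| = 10.60 ✓; bearing(S→K) − bearing(S→B) = 72.00° ✓; |SK| = 10.60 ✓; ∠(SK, KL) = 98.70° ✗; |KL| = 14.90 ✓.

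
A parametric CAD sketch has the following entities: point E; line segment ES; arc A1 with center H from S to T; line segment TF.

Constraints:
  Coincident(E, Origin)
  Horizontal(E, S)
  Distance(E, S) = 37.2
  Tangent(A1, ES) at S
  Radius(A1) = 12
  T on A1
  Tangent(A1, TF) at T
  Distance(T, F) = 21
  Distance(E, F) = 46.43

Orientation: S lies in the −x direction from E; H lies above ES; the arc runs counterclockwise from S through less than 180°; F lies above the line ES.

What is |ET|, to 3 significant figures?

29.5

Checks: ∠(HS, SE) = 90.00° ✓; |HT| = 12.00 ✓; ∠(HT, TF) = 90.00° ✓; |TF| = 21.00 ✓; |EF| = 46.43 ✓.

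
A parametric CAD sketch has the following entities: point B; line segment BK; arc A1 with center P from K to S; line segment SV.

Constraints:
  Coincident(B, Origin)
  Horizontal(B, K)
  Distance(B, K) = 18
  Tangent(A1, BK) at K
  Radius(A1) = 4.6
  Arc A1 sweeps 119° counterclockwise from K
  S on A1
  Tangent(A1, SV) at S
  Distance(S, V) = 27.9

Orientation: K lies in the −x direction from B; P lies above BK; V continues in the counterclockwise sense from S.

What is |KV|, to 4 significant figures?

32.65

B is at the origin; BK is horizontal with |BK| = 18.0 and K on the −x side, so K = (-18.00, 0.000). A1 meets BK tangentially, so PK is at right angles to BK, so P = K + (0, 4.6) = (-18.00, 4.600). On A1, K sits at bearing -90° from P; a 119° counterclockwise sweep puts S at bearing 29°, so S = P + 4.6·(cos 29°, sin 29°) = (-13.98, 6.830). A1 meets SV tangentially, so PS is at right angles to SV, so SV runs along (−sin 29°, cos 29°); with |SV| = 27.9, V = (-27.50, 31.23). Then |KV| = |V − K| = 32.65.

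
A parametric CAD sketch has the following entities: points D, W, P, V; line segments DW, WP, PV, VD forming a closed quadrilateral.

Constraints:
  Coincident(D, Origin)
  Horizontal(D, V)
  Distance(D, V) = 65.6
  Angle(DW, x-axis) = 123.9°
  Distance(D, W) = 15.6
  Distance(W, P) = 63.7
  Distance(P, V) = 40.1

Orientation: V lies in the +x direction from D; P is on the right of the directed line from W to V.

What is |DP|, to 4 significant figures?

48.72

D is at the origin; D and V share the same y with |DV| = 65.6 and V in +x, so V = (65.6, 0). DW runs at 123.9° with |DW| = 15.6, so W = (-8.701, 12.95). P is determined by |WP| = 63.7 and |PV| = 40.1 together: it lies at the intersection of circle(W, 63.7) and circle(V, 40.1). With |WV| = 75.42, the foot of the radical line on WV is 53.95 from W and the perpendicular offset is √(63.7² − 53.95²) = 33.87. Taking the right-of-WV solution: P = (38.63, -29.68).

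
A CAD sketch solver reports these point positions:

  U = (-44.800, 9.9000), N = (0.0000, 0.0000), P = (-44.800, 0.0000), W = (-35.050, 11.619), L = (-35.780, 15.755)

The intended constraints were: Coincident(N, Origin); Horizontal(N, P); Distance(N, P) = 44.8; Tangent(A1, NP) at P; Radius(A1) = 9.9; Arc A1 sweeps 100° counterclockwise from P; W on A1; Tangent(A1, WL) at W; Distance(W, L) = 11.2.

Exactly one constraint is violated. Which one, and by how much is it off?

Distance(W, L) = 11.2 — off by 7.00.

N = (0.00, 0.00) ✓; N.y = 0.00, P.y = 0.00 ✓; |NP| = 44.80 ✓; ∠(UP, PN) = 90.00° ✓; |UP| = 9.900 ✓; bearing(U→W) − bearing(U→P) = 100.0° ✓; |UW| = 9.900 ✓; ∠(UW, WL) = 89.99° ✓; |WL| = 4.200 ✗.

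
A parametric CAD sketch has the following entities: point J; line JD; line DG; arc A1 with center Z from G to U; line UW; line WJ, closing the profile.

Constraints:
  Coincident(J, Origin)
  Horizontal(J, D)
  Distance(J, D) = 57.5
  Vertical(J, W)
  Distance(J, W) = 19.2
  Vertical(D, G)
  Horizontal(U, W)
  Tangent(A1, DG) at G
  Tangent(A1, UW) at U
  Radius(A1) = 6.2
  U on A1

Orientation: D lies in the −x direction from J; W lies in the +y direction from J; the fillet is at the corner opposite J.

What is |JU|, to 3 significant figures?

54.8

The virtual corner opposite J is at (-57.5, 19.2). A1 meets DG tangentially, so ZG is at right angles to DG and since A1 is tangent to UW there, ZU ⟂ UW, with radius 6.2, so the center Z sits 6.2 in from both sides at Z = (-51.3, 13.0). That places the tangent points at G = (-57.5, 13.0) on DG and U = (-51.3, 19.2) on UW. Then |JU| = |U − J| = 54.8.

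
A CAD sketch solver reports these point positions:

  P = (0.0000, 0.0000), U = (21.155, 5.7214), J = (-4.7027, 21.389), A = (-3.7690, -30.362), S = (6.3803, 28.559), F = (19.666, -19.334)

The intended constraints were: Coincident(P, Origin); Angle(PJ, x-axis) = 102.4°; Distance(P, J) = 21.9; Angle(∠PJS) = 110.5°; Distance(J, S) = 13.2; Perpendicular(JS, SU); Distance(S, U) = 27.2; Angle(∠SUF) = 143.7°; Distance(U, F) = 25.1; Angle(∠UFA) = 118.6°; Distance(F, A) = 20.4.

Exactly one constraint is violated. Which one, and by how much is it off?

Distance(F, A) = 20.4 — off by 5.50.

P = (0.00, 0.00) ✓; PJ at 102.4° ✓; |PJ| = 21.90 ✓; ∠PJS = 110.5° ✓; |JS| = 13.20 ✓; ∠(JS, SU) = 90.00° ✓; |SU| = 27.20 ✓; ∠SUF = 143.7° ✓; |UF| = 25.10 ✓; ∠UFA = 118.6° ✓; |FA| = 25.90 ✗.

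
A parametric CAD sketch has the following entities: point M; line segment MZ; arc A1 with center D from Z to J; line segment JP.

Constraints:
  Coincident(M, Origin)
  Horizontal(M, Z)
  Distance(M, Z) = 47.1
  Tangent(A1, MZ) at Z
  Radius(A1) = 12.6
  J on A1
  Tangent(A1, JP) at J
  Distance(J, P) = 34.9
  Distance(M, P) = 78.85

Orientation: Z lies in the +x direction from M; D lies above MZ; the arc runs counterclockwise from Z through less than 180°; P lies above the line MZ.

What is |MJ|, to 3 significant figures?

60.6

M is at the origin; MZ is horizontal with |MZ| = 47.1 and Z on the +x side, so Z = (47.1, 0.00). The tangent condition forces DZ to be normal to MZ, so D = Z + (0, 12.6) = (47.1, 12.6). Since DJ ⟂ JP (tangency), |DP| = √(12.6² + 34.9²) = 37.1 regardless of where J sits on A1. So P lies on both circle(M, 78.85) and circle(D, 37.1); the above-MZ intersection is P = (64.5, 45.4). J is the foot of the tangent from P: J = (59.6, 10.8).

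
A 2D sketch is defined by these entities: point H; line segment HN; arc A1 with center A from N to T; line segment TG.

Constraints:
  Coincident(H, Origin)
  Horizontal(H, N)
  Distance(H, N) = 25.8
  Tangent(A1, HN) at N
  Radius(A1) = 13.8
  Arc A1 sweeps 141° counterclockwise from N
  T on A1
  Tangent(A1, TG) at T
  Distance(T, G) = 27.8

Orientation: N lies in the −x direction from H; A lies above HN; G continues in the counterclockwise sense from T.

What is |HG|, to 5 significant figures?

57.139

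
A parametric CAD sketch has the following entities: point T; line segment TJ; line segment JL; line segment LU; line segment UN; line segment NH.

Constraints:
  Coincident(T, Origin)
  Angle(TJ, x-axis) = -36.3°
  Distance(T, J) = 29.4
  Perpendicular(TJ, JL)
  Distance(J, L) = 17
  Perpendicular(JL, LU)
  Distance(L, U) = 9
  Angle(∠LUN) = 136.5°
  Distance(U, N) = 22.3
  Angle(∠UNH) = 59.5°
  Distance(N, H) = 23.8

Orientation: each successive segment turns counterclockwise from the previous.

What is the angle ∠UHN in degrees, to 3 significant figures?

57.0°

T is at the origin; TJ runs at -36.3° with length 29.4, so J = (23.7, -17.4). TJ ⟂ JL, so JL runs at 53.7°; with |JL| = 17.0, L = (33.8, -3.70). JL ⟂ LU, so LU runs at 144°; with |LU| = 9.0, U = (26.5, 1.62). ∠LUN = 136.5° gives UN at -173° from the x-axis; with |UN| = 22.3, N = (4.38, -1.17). ∠UNH = 59.5° gives NH at -52.3° from the x-axis; with |NH| = 23.8, H = (18.9, -20.0). Then cos ∠UHN = HU·HN / (|HU||HN|), giving 57.0°.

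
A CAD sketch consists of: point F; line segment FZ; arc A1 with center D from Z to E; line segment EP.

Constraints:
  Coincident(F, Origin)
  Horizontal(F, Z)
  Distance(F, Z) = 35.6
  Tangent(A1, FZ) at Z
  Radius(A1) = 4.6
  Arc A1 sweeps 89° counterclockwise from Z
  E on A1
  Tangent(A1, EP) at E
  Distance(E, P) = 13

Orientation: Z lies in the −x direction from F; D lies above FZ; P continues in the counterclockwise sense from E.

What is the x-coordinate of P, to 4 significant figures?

-30.77

On A1, Z sits at bearing -90° from D; an 89° counterclockwise sweep puts E at bearing -1°, so E = D + 4.6·(cos -1°, sin -1°) = (-31.00, 4.520). A1 meets EP tangentially, so DE is at right angles to EP, so EP runs along (−sin -1°, cos -1°); with |EP| = 13.0, P = (-30.77, 17.52). So P.x = -30.77.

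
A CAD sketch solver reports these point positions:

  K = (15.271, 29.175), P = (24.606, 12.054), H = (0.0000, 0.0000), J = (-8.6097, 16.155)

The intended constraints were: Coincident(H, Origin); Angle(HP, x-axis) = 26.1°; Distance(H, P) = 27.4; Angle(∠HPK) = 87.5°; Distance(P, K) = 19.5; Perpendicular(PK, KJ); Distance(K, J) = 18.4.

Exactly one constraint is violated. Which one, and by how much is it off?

Distance(K, J) = 18.4 — off by 8.80.

H = (0.00, 0.00) ✓; HP at 26.10° ✓; |HP| = 27.40 ✓; ∠HPK = 87.50° ✓; |PK| = 19.50 ✓; ∠(PK, KJ) = 90.00° ✓; |KJ| = 27.20 ✗.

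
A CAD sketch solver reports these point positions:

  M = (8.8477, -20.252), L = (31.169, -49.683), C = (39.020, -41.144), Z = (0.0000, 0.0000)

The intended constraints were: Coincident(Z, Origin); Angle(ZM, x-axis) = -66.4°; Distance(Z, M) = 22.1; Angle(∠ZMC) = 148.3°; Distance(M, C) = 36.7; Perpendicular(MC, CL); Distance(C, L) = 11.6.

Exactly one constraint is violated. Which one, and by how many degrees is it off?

Perpendicular(MC, CL) — off by 7.90°.

Z = (0.00, 0.00) ✓; ZM at -66.40° ✓; |ZM| = 22.10 ✓; ∠ZMC = 148.3° ✓; |MC| = 36.70 ✓; ∠(MC, CL) = 97.90° ✗; |CL| = 11.60 ✓.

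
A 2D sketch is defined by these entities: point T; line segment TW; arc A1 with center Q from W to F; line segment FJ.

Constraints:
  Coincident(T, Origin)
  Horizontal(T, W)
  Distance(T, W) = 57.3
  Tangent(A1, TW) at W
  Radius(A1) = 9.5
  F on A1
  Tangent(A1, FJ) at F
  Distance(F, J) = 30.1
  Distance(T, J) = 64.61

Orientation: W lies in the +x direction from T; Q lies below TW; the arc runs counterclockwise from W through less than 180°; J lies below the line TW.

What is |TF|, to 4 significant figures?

48.94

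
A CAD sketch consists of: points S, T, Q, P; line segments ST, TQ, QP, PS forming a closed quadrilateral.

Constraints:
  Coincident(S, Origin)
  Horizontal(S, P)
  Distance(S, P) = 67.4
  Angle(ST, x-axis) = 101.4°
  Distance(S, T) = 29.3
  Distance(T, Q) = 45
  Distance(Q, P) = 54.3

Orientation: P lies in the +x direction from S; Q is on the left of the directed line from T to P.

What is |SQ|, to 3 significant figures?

57.5

Checks: |TQ| = 45.00 ✓; |QP| = 54.30 ✓.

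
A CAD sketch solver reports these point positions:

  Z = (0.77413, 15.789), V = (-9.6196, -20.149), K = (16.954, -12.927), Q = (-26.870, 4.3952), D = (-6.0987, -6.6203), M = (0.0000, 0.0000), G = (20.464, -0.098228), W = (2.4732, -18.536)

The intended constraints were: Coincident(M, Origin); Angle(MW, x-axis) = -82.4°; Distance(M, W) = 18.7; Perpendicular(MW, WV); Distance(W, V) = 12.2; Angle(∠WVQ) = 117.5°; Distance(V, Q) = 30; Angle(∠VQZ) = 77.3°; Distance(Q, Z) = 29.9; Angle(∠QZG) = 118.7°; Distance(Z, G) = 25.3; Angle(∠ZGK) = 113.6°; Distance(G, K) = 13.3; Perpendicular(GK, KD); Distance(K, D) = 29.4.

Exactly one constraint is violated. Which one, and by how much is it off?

Distance(K, D) = 29.4 — off by 5.50.

M = (0.00, 0.00) ✓; MW at -82.40° ✓; |MW| = 18.70 ✓; ∠(MW, WV) = 90.00° ✓; |WV| = 12.20 ✓; ∠WVQ = 117.5° ✓; |VQ| = 30.00 ✓; ∠VQZ = 77.30° ✓; |QZ| = 29.90 ✓; ∠QZG = 118.7° ✓; |ZG| = 25.30 ✓; ∠ZGK = 113.6° ✓; |GK| = 13.30 ✓; ∠(GK, KD) = 90.00° ✓; |KD| = 23.90 ✗.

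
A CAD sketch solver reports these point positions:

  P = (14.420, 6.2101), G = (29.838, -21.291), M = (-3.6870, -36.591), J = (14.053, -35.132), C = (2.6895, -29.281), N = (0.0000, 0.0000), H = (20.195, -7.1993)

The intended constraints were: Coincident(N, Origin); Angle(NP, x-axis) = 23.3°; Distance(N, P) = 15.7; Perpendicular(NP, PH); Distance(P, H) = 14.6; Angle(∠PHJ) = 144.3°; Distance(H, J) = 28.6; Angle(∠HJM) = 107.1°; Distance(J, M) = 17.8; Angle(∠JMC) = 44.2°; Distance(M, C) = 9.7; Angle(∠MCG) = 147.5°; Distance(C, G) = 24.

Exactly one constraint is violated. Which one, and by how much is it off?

Distance(C, G) = 24 — off by 4.30.

N = (0.00, 0.00) ✓; NP at 23.30° ✓; |NP| = 15.70 ✓; ∠(NP, PH) = 90.00° ✓; |PH| = 14.60 ✓; ∠PHJ = 144.3° ✓; |HJ| = 28.60 ✓; ∠HJM = 107.1° ✓; |JM| = 17.80 ✓; ∠JMC = 44.20° ✓; |MC| = 9.700 ✓; ∠MCG = 147.5° ✓; |CG| = 28.30 ✗.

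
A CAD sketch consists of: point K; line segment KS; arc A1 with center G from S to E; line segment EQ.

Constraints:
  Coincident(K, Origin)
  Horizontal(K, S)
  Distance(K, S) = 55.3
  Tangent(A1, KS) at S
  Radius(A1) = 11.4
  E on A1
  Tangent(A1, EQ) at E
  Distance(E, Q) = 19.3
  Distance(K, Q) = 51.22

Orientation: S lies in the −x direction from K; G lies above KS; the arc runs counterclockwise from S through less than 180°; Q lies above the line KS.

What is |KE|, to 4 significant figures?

45.13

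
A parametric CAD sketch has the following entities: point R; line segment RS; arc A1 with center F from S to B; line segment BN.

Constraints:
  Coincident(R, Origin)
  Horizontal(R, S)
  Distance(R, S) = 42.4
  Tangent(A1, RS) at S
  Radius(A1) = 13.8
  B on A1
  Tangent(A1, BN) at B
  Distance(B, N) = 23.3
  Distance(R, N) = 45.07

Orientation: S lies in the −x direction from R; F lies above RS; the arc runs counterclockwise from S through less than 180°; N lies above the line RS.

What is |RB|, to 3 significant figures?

31.4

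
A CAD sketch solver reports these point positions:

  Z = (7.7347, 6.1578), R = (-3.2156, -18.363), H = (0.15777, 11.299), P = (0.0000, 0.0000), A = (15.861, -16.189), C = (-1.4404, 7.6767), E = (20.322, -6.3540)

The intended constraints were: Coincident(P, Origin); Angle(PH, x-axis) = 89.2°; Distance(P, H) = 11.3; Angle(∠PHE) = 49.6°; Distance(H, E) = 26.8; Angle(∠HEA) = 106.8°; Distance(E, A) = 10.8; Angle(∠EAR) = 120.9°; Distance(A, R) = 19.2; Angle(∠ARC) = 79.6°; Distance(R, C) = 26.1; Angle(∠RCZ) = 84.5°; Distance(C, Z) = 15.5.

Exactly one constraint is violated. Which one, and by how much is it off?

Distance(C, Z) = 15.5 — off by 6.20.

P = (0.00, 0.00) ✓; PH at 89.20° ✓; |PH| = 11.30 ✓; ∠PHE = 49.60° ✓; |HE| = 26.80 ✓; ∠HEA = 106.8° ✓; |EA| = 10.80 ✓; ∠EAR = 120.9° ✓; |AR| = 19.20 ✓; ∠ARC = 79.60° ✓; |RC| = 26.10 ✓; ∠RCZ = 84.50° ✓; |CZ| = 9.300 ✗.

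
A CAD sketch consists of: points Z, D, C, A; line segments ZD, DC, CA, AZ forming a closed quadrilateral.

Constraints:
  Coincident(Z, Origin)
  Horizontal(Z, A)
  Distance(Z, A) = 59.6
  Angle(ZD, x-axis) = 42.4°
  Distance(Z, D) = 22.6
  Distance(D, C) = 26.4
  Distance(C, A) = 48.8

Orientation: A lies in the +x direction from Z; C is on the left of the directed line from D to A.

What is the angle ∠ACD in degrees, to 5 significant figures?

67.047°

Z is at the origin; ZA is horizontal with |ZA| = 59.6 and A in +x, so A = (59.6, 0). ZD runs at 42.4° with |ZD| = 22.6, so D = (16.689, 15.239). C is determined by |DC| = 26.4 and |CA| = 48.8 together: it lies at the intersection of circle(D, 26.4) and circle(A, 48.8). With |DA| = 45.537, the foot of the radical line on DA is 4.2724 from D and the perpendicular offset is √(26.4² − 4.2724²) = 26.052. Taking the left-of-DA solution: C = (29.434, 38.359).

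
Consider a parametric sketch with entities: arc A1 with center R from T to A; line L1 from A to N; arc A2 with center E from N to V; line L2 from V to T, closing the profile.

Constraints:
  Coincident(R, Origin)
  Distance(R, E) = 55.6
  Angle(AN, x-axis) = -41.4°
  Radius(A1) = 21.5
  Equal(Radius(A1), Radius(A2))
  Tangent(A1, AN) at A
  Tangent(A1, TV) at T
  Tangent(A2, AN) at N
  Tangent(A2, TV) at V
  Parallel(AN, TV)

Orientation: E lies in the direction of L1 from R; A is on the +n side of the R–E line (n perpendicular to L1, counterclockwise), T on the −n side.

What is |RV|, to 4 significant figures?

59.61

Tangency of A1 to both parallel lines with radius 21.5 puts A and T at R ± 21.5·n: A = (14.22, 16.13), T = (-14.22, -16.13). Equal radii place N and V the same way about E: N = E + 21.5·n = (55.92, -20.64), V = E − 21.5·n = (27.49, -52.90). Then |RV| = |V − R| = 59.61.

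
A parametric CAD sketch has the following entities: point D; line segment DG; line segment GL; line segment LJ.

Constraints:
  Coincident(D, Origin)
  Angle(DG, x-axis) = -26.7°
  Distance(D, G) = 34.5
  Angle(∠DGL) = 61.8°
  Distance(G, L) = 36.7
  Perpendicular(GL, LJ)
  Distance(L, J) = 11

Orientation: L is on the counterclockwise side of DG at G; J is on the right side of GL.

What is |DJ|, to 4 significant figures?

46.16

D is at the origin; DG runs at -26.7° with length 34.5, so G = 34.5·(cos -26.7°, sin -26.7°) = (30.82, -15.50). ∠DGL = 61.8°, so GL runs at -26.7° + (180° − 61.8°) = 91.50° from the x-axis; with |GL| = 36.7, L = G + 36.7·(cos 91.50°, sin 91.50°) = (29.86, 21.19). GL is perpendicular to LJ; with |LJ| = 11.0 on the right of GL, J = L + 11.0·(0.9997, 0.02618) = (40.86, 21.47). Then |DJ| = |J − D| = 46.16.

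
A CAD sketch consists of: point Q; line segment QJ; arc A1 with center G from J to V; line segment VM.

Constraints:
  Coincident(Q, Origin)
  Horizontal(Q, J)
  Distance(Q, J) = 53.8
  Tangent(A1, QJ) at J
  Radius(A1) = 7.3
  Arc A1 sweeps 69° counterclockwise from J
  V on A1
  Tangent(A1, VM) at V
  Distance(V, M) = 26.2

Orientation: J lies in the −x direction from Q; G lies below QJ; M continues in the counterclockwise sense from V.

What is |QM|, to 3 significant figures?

75.8

On A1, J sits at bearing 90° from G; a 69° counterclockwise sweep puts V at bearing 159°, so V = G + 7.3·(cos 159°, sin 159°) = (-60.6, -4.68). A1 meets VM tangentially, so GV is at right angles to VM, so VM runs along (−sin 159°, cos 159°); with |VM| = 26.2, M = (-70.0, -29.1). Then |QM| = |M − Q| = 75.8.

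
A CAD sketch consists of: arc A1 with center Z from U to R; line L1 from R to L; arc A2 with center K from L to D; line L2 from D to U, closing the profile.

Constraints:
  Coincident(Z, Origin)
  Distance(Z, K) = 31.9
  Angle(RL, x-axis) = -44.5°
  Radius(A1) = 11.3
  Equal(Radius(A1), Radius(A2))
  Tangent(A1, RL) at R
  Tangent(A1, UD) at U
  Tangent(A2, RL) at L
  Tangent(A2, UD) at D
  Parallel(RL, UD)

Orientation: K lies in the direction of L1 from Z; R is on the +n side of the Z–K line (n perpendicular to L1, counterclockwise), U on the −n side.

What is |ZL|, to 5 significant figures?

33.842

The slot axis is L1's direction at -44.5°, so u = (cos -44.5°, sin -44.5°) = (0.71325, -0.70091) and n = (−sin -44.5°, cos -44.5°) = (0.70091, 0.71325). Z is at the origin and K lies 31.9 along u from Z, so K = 31.9·u = (22.753, -22.359). Tangency of A1 to both parallel lines with radius 11.3 puts R and U at Z ± 11.3·n: R = (7.9203, 8.0597), U = (-7.9203, -8.0597). Equal radii place L and D the same way about K: L = K + 11.3·n = (30.673, -14.299), D = K − 11.3·n = (14.832, -30.419). Then |ZL| = |L − Z| = 33.842.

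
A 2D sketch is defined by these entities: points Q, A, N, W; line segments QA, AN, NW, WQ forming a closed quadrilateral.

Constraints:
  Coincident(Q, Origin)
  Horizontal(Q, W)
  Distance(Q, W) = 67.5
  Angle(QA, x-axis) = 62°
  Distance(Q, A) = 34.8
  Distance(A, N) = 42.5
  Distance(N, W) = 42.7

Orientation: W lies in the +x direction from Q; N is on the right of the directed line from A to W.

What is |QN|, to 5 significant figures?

28.221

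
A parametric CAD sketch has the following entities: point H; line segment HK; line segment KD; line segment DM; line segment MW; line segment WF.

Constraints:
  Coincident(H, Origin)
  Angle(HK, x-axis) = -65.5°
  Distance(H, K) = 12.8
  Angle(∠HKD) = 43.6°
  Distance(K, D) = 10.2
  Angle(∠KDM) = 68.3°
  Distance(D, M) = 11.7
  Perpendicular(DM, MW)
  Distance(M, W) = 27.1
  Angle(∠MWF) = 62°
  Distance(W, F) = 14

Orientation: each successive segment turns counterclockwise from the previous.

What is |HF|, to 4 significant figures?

24.71

H is at the origin; HK runs at -65.5° with length 12.8, so K = (5.308, -11.65). ∠HKD = 43.6° gives KD at 70.90° from the x-axis; with |KD| = 10.2, D = (8.646, -2.009). ∠KDM = 68.3° gives DM at -177.4° from the x-axis; with |DM| = 11.7, M = (-3.042, -2.540). DM is perpendicular to MW, so MW runs at -87.40°; with |MW| = 27.1, W = (-1.813, -29.61). ∠MWF = 62.0° gives WF at 30.60° from the x-axis; with |WF| = 14.0, F = (10.24, -22.49). Then |HF| = |F − H| = 24.71.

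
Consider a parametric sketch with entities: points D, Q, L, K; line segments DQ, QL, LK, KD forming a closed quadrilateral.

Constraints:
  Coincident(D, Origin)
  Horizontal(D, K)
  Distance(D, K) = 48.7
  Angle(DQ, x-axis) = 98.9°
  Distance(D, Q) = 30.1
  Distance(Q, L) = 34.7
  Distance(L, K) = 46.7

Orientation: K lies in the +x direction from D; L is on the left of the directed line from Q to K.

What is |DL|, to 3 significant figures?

50.2

D is at the origin; DK is horizontal with |DK| = 48.7 and K in +x, so K = (48.7, 0). DQ runs at 98.9° with |DQ| = 30.1, so Q = (-4.66, 29.7). L is determined by |QL| = 34.7 and |LK| = 46.7 together: it lies at the intersection of circle(Q, 34.7) and circle(K, 46.7). With |QK| = 61.1, the foot of the radical line on QK is 22.5 from Q and the perpendicular offset is √(34.7² − 22.5²) = 26.4. Taking the left-of-QK solution: L = (27.9, 41.8).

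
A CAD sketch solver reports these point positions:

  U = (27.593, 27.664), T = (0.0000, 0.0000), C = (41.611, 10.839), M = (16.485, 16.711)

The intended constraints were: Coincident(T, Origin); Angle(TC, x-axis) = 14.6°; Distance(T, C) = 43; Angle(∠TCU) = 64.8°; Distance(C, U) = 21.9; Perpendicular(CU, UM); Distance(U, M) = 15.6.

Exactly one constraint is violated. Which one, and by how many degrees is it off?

Perpendicular(CU, UM) — off by 4.80°.

T = (0.00, 0.00) ✓; TC at 14.60° ✓; |TC| = 43.00 ✓; ∠TCU = 64.80° ✓; |CU| = 21.90 ✓; ∠(CU, UM) = 94.80° ✗; |UM| = 15.60 ✓.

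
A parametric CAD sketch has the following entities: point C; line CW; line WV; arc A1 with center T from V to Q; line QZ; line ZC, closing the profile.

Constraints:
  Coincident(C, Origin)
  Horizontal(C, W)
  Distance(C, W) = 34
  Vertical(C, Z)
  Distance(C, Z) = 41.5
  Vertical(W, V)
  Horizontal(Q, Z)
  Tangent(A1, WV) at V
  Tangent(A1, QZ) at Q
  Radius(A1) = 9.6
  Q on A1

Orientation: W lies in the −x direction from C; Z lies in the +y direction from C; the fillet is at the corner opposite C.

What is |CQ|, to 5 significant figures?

48.142

The virtual corner opposite C is at (-34.000, 41.500). Since A1 is tangent to WV there, TV ⟂ WV and tangency of A1 to QZ means the radius TQ is perpendicular to QZ, with radius 9.6, so the center T sits 9.6 in from both sides at T = (-24.400, 31.900). That places the tangent points at V = (-34.000, 31.900) on WV and Q = (-24.400, 41.500) on QZ. Then |CQ| = |Q − C| = 48.142.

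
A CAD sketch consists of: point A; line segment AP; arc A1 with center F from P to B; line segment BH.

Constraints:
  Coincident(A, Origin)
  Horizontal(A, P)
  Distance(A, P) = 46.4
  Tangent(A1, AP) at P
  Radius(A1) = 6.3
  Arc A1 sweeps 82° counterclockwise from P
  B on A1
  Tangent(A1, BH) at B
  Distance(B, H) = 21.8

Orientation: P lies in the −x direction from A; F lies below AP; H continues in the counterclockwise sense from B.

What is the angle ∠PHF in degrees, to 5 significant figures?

5.1719°

On A1, P sits at bearing 90° from F; an 82° counterclockwise sweep puts B at bearing 172°, so B = F + 6.3·(cos 172°, sin 172°) = (-52.639, -5.4232). A1 meets BH tangentially, so FB is at right angles to BH, so BH runs along (−sin 172°, cos 172°); with |BH| = 21.8, H = (-55.673, -27.011). Then cos ∠PHF = HP·HF / (|HP||HF|), giving 5.1719°.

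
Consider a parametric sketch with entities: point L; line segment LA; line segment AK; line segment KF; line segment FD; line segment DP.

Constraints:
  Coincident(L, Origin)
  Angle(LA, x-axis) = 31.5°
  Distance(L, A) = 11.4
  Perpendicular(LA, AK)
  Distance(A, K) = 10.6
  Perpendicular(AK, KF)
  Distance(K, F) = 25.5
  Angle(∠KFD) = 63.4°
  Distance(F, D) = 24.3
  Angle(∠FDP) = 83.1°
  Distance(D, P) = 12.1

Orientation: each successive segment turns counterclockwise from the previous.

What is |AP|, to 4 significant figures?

6.349

L is at the origin; LA runs at 31.5° with length 11.4, so A = (9.720, 5.956). The perpendicularity gives AK at right angles to LA, so AK runs at 121.5°; with |AK| = 10.6, K = (4.182, 14.99). AK ⟂ KF, so KF runs at -148.5°; with |KF| = 25.5, F = (-17.56, 1.671). ∠KFD = 63.4° gives FD at -31.90° from the x-axis; with |FD| = 24.3, D = (3.069, -11.17). ∠FDP = 83.1° gives DP at 65.00° from the x-axis; with |DP| = 12.1, P = (8.183, -0.2040). Then |AP| = |P − A| = 6.349.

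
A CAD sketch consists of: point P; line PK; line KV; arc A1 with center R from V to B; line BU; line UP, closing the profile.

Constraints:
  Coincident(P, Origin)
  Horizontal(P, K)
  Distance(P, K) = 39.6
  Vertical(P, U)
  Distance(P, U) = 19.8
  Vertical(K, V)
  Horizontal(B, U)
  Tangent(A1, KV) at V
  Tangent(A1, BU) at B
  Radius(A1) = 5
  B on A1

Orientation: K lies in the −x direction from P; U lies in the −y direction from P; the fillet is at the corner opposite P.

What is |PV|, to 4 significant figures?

42.28

The virtual corner opposite P is at (-39.60, -19.80). A1 meets KV tangentially, so RV is at right angles to KV and A1 meets BU tangentially, so RB is at right angles to BU, with radius 5.0, so the center R sits 5.0 in from both sides at R = (-34.60, -14.80). That places the tangent points at V = (-39.60, -14.80) on KV and B = (-34.60, -19.80) on BU. Then |PV| = |V − P| = 42.28.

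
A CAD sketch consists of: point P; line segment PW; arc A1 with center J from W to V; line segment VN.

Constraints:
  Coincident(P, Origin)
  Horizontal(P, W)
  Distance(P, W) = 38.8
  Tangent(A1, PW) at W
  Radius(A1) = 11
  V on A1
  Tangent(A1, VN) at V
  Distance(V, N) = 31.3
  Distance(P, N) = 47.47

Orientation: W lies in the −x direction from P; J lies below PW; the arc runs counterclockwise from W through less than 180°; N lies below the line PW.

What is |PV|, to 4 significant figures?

50.19

Checks: |JV| = 11.00 ✓; ∠(JV, VN) = 90.00° ✓; |VN| = 31.30 ✓; |PN| = 47.47 ✓.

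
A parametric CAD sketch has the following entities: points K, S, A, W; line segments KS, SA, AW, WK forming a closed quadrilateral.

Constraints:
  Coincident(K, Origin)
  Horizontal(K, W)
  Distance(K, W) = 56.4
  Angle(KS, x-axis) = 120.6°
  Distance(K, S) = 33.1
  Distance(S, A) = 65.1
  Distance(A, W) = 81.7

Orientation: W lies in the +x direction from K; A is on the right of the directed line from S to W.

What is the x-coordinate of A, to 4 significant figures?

-16.64

K is at the origin; KW is horizontal with |KW| = 56.4 and W in +x, so W = (56.4, 0). KS runs at 120.6° with |KS| = 33.1, so S = (-16.85, 28.49). A is determined by |SA| = 65.1 and |AW| = 81.7 together: it lies at the intersection of circle(S, 65.1) and circle(W, 81.7). With |SW| = 78.59, the foot of the radical line on SW is 23.79 from S and the perpendicular offset is √(65.1² − 23.79²) = 60.60. Taking the right-of-SW solution: A = (-16.64, -36.61).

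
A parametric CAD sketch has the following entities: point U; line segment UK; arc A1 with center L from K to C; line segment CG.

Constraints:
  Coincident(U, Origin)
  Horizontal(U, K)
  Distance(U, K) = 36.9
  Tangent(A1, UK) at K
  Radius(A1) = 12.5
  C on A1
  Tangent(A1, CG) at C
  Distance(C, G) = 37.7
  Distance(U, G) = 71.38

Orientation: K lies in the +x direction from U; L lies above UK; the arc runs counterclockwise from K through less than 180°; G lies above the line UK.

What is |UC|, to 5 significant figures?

50.772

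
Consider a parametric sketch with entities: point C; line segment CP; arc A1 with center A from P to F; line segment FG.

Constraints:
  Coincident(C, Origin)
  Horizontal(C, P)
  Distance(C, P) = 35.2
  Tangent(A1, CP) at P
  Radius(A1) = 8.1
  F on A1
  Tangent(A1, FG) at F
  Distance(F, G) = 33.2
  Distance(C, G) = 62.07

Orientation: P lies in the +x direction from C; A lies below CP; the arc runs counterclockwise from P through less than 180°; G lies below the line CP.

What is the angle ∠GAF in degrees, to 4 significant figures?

76.29°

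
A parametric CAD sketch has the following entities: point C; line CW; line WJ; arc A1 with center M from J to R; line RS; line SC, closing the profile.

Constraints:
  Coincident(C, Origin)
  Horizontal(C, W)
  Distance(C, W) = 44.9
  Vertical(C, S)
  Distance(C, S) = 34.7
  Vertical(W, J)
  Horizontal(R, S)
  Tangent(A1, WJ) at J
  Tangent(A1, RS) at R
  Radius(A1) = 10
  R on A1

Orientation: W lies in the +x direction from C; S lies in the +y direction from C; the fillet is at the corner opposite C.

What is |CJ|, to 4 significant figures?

51.25

C is at the origin; CW is horizontal with |CW| = 44.9 and W on the +x side, so W = (44.90, 0.000). CS is vertical with |CS| = 34.7 and S on the +y side, so S = (0.000, 34.70). The virtual corner opposite C is at (44.90, 34.70). A1 meets WJ tangentially, so MJ is at right angles to WJ and tangency of A1 to RS means the radius MR is perpendicular to RS, with radius 10.0, so the center M sits 10.0 in from both sides at M = (34.90, 24.70). That places the tangent points at J = (44.90, 24.70) on WJ and R = (34.90, 34.70) on RS. Then |CJ| = |J − C| = 51.25.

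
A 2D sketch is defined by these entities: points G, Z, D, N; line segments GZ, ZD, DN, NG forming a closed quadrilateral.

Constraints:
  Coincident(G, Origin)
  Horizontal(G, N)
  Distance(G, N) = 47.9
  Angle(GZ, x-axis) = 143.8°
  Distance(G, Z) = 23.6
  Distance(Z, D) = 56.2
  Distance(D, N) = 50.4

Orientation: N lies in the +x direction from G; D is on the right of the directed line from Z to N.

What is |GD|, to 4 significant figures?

35.45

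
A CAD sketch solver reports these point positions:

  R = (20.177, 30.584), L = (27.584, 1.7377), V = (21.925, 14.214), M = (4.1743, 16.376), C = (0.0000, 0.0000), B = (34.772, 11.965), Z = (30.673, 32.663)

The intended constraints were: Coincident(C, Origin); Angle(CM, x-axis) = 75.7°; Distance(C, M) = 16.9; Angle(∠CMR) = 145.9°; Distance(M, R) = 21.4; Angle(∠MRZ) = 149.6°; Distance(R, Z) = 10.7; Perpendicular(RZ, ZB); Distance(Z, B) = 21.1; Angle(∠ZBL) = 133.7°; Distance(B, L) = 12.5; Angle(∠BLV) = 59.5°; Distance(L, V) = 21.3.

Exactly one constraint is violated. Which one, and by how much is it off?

Distance(L, V) = 21.3 — off by 7.60.

C = (0.00, 0.00) ✓; CM at 75.70° ✓; |CM| = 16.90 ✓; ∠CMR = 145.9° ✓; |MR| = 21.40 ✓; ∠MRZ = 149.6° ✓; |RZ| = 10.70 ✓; ∠(RZ, ZB) = 90.00° ✓; |ZB| = 21.10 ✓; ∠ZBL = 133.7° ✓; |BL| = 12.50 ✓; ∠BLV = 59.50° ✓; |LV| = 13.70 ✗.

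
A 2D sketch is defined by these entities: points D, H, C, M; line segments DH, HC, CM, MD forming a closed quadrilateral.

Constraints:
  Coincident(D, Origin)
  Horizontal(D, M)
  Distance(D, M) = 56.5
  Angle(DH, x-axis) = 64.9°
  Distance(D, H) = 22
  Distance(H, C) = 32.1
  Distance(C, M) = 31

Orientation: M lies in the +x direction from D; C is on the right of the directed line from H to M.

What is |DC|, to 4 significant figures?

27.36

Checks: D = (0.00, 0.00) ✓; |HC| = 32.10 ✓; |CM| = 31.00 ✓.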